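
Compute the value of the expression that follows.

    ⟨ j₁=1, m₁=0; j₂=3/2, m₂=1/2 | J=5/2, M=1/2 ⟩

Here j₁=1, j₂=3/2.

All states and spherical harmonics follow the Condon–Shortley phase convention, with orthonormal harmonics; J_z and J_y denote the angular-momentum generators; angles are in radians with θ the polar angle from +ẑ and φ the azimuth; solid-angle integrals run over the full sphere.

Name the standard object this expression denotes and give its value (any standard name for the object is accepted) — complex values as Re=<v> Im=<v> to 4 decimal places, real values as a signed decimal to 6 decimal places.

This is a Clebsch–Gordan (vector-coupling) coefficient.
j₁+j₂−J=0  J+j₁−j₂=2  J−j₁+j₂=3  j₁+j₂+J+1=6
(j₁±m₁, j₂±m₂, J±M) = (1,1,2,1,3,2)
P² = 12/5
sum k=0..0:
  [0] +1/2 = 1/2
S = 1/2
C² = P²·S² = 3/5 ; C = +0.774597

Clebsch–Gordan coefficient, +√(3/5) ≈ +0.774597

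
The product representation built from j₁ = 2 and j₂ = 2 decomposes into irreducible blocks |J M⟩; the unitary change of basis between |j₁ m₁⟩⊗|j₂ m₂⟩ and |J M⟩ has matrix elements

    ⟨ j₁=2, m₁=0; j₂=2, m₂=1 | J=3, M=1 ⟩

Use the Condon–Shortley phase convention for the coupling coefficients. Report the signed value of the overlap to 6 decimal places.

j₁+j₂−J=1  J+j₁−j₂=3  J−j₁+j₂=3  j₁+j₂+J+1=8
(j₁±m₁, j₂±m₂, J±M) = (2,2,3,1,4,2)
P² = 36/5
sum k=0..1:
  [0] +1/12 = 1/12
  [1] −1/4 = -1/4
S = -1/6
C² = P²·S² = 1/5 ; C = -0.447214

−√(1/5) = -0.447214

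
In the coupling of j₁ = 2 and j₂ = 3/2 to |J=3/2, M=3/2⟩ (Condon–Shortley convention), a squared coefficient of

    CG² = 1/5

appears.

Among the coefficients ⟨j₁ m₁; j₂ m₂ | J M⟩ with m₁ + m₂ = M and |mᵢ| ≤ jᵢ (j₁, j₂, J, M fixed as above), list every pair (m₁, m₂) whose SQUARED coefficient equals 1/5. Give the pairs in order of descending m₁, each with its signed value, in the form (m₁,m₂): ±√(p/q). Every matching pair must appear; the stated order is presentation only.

(0,3/2): +√(1/5)

Admissible pairs with m₁+m₂ = M = 3/2: (0,3/2), (1,1/2), (2,-1/2)
  (m₁,m₂)=(2,-1/2): CG² = 2/5, CG = +√(2/5)
  (m₁,m₂)=(1,1/2): CG² = 2/5, CG = −√(2/5)
  (m₁,m₂)=(0,3/2): CG² = 1/5, CG = +√(1/5)   ← matches the target
Pairs with CG² = 1/5: (0,3/2): +√(1/5)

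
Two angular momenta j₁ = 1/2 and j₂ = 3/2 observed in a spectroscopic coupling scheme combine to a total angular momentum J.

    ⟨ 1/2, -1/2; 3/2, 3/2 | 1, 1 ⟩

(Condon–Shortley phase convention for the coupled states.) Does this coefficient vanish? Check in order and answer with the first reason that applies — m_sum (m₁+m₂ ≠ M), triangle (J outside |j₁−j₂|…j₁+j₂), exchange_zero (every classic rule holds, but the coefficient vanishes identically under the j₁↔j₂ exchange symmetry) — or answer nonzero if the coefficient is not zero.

m-sum: m₁+m₂ = -1/2+3/2 = 1, M = 1  ✓
triangle: |j₁−j₂| = 1 ≤ J = 1 ≤ j₁+j₂ = 2  ✓
exchange: j₁≠j₂ or m₁≠m₂ — the exchange symmetry imposes no constraint here
value check: CG = −√(3/4) = -0.866025 ≠ 0

nonzero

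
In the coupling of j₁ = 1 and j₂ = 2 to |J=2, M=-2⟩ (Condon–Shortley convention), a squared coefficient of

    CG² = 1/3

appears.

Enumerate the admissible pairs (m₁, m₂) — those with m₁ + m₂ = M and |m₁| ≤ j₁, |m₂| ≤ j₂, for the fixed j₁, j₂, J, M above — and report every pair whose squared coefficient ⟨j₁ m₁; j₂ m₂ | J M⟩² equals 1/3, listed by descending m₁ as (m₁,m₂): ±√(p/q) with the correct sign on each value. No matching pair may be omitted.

(-1,-1): −√(1/3)

Admissible pairs with m₁+m₂ = M = -2: (-1,-1), (0,-2)
  (m₁,m₂)=(0,-2): CG² = 2/3, CG = +√(2/3)
  (m₁,m₂)=(-1,-1): CG² = 1/3, CG = −√(1/3)   ← matches the target
Pairs with CG² = 1/3: (-1,-1): −√(1/3)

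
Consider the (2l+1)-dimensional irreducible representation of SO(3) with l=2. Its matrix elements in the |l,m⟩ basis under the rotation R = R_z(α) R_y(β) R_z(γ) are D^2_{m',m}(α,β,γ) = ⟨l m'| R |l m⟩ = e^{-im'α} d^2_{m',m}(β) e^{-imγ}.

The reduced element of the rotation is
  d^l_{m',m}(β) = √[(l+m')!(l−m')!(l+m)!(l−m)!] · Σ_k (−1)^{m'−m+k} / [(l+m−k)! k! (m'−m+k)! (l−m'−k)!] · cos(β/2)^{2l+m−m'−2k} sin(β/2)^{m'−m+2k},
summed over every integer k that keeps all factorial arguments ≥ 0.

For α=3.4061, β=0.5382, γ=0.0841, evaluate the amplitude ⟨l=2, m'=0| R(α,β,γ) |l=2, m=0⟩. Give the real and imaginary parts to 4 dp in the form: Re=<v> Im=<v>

Re=0.6059 Im=0.0000

D^2_{0,0}(3.4061,0.5382,0.0841) = e^{-i·0·3.4061}·d^2_{0,0}(0.5382)·e^{-i·0·0.0841}. Compute d first:
With c≡cos(β/2)=0.964011 and s≡sin(β/2)=0.265864, N=[2·2·2·2]^{1/2}=4.000000
k∈{0,1,2} keeps every argument non-negative
  k=0: (−1)^0·4.0000/(4)·0.9640^4·0.2659^0 = +0.863629
  k=1: (−1)^1·4.0000/(1)·0.9640^2·0.2659^2 = -0.262750
  k=2: (−1)^2·4.0000/(4)·0.9640^0·0.2659^4 = +0.004996
d^2_{0,0}(0.5382) = +0.863629 -0.262750 +0.004996 = +0.605875
Phases: e^{-i·(0)·3.4061}=+1.000000+0.000000i, e^{-i·(0)·0.0841}=+1.000000+0.000000i ⇒ D=+0.605875+0.000000i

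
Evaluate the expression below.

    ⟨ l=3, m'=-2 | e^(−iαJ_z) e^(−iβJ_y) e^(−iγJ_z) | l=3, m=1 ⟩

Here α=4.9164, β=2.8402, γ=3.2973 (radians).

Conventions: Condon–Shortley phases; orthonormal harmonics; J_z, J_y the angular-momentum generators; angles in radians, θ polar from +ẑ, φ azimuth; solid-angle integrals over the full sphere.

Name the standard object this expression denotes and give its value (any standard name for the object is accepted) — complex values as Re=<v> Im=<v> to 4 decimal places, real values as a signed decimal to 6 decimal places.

Wigner D-matrix element, Re=-0.4142 Im=-0.1068

This is a Wigner D-matrix element — the rotation-matrix element ⟨l m'| R(α,β,γ) |l m⟩ in the angular-momentum basis.
D^3_{-2,1}(4.9164,2.8402,3.2973) = e^{-i·-2·4.9164}·d^3_{-2,1}(2.8402)·e^{-i·1·3.2973}. Compute d first:
With c≡cos(β/2)=0.150127 and s≡sin(β/2)=0.988667, N=[1·120·24·2]^{1/2}=75.894664
k∈{3,4} keeps every argument non-negative
  k=3: (−1)^0·75.8947/(12)·0.1501^3·0.9887^3 = +0.020680
  k=4: (−1)^1·75.8947/(24)·0.1501^1·0.9887^5 = -0.448443
d^3_{-2,1}(2.8402) = +0.020680 -0.448443 = -0.427763
Attach z-rotation phases: D = e^{-i(-2)(4.9164)}·(-0.427763)·e^{-i(1)(3.2973)} = -0.414219-0.106789i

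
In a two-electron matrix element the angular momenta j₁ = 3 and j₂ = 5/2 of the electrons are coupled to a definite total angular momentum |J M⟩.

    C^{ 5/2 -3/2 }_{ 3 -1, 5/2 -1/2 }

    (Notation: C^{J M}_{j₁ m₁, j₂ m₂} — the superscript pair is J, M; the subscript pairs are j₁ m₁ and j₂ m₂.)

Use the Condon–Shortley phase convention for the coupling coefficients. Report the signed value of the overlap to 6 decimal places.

+√(1/35) ≈ +0.169031

j₁+j₂−J=3  J+j₁−j₂=3  J−j₁+j₂=2  j₁+j₂+J+1=9
(j₁±m₁, j₂±m₂, J±M) = (2,4,2,3,1,4)
P² = 576/35
sum k=1..2:
  [1] −1/12 = -1/12
  [2] +1/8 = 1/8
S = 1/24
C² = P²·S² = 1/35 ; C = +0.169031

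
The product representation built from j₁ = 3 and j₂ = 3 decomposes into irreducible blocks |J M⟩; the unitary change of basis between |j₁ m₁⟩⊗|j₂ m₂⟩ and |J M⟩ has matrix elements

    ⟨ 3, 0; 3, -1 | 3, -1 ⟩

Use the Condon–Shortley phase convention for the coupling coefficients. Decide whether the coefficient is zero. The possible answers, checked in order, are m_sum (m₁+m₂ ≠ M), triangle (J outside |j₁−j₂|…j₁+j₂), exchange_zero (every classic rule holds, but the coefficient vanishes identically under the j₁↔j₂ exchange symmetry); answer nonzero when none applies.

nonzero

m-sum: m₁+m₂ = 0+(-1) = -1, M = -1  ✓
triangle: |j₁−j₂| = 0 ≤ J = 3 ≤ j₁+j₂ = 6  ✓
exchange: j₁≠j₂ or m₁≠m₂ — the exchange symmetry imposes no constraint here
value check: CG = −√(1/6) = -0.408248 ≠ 0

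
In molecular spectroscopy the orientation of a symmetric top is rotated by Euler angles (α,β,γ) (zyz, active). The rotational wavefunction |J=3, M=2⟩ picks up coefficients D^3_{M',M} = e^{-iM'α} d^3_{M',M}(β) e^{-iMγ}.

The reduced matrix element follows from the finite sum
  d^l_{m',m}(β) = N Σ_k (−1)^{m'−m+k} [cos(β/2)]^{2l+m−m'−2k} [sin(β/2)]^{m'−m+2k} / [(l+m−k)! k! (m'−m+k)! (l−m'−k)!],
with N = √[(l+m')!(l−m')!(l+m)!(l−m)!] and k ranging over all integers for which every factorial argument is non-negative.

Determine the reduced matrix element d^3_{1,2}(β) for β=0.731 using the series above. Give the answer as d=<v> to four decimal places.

d^3_{1,2}(β=0.7310) via the finite sum:
c=cos(0.731000/2)=0.933945, s=sin(0.731000/2)=0.357416; N=√[24·2·120·1]=75.894664
The bounds max(0,m−m')=1 and min(l+m,l−m')=2 give 2 terms
  k=1: (−1)^0·75.8947/(24)·0.9339^5·0.3574^1 = +0.803122
  k=2: (−1)^1·75.8947/(12)·0.9339^3·0.3574^3 = -0.235243
d^3_{1,2}(0.7310) = +0.803122 -0.235243 = +0.567878

d=0.5679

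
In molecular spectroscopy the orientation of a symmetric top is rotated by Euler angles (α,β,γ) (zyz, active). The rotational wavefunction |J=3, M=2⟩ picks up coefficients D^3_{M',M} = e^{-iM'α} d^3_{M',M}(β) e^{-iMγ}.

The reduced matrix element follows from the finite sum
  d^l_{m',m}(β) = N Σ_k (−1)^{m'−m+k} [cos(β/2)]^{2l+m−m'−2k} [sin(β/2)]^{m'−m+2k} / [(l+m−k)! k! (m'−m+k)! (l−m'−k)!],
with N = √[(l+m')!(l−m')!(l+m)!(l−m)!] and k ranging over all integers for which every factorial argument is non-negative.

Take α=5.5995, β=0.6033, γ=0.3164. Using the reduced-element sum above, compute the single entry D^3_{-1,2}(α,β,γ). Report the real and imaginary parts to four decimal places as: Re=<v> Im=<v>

Re=0.0346 Im=-0.1330

Split into d^3_{-1,2}(β=0.6033) × two z-phases.
With c≡cos(β/2)=0.954848 and s≡sin(β/2)=0.297096, N=[2·24·120·1]^{1/2}=75.894664
The bounds max(0,m−m')=3 and min(l+m,l−m')=4 give 2 terms
  k=3: (−1)^0·75.8947/(12)·0.9548^3·0.2971^3 = +0.144385
  k=4: (−1)^1·75.8947/(24)·0.9548^1·0.2971^5 = -0.006989
d^3_{-1,2}(0.6033) = +0.144385 -0.006989 = +0.137396
Attach z-rotation phases: D = e^{-i(-1)(5.5995)}·(+0.137396)·e^{-i(2)(0.3164)} = +0.034566-0.132977i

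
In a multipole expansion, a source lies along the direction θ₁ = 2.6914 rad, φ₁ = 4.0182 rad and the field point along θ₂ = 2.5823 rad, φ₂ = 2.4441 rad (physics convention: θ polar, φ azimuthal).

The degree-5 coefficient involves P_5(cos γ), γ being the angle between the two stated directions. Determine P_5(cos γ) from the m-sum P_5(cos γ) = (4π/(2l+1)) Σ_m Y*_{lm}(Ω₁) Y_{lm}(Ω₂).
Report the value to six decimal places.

-0.419592

Term-by-term m-sum for l=5 (normalisation 4π/11 = 1.142397):
  m=-5: (0.002342, 0.006852) × (0.018362, 0.006617) = (-0.000002, 0.000141)  (running Σ = (-0.000002, 0.000141))
  m=-4: (0.044259, 0.016904) × (0.092567, -0.033960) = (0.004671, 0.000062)  (running Σ = (0.004669, 0.000203))
  m=-3: (0.156460, -0.087881) × (0.140764, -0.244894) = (0.000502, -0.050687)  (running Σ = (0.005171, -0.050484))
  m=-2: (0.075054, -0.406865) × (-0.081730, -0.460075) = (-0.193322, -0.001277)  (running Σ = (-0.188151, -0.051761))
  m=-1: (-0.307715, -0.369671) × (-0.232068, -0.194476) = (-0.000481, 0.145632)  (running Σ = (-0.188633, 0.093871))
  m=0: (0.036297, -0.000000) × (0.274810, 0.000000) = (0.009975, 0.000000)  (running Σ = (-0.178658, 0.093871))
  m=1: (0.307715, -0.369671) × (0.232068, -0.194476) = (-0.000481, -0.145632)  (running Σ = (-0.179139, -0.051761))
  m=2: (0.075054, 0.406865) × (-0.081730, 0.460075) = (-0.193322, 0.001277)  (running Σ = (-0.372461, -0.050484))
  m=3: (-0.156460, -0.087881) × (-0.140764, -0.244894) = (0.000502, 0.050687)  (running Σ = (-0.371959, 0.000203))
  m=4: (0.044259, -0.016904) × (0.092567, 0.033960) = (0.004671, -0.000062)  (running Σ = (-0.367288, 0.000141))
  m=5: (-0.002342, 0.006852) × (-0.018362, 0.006617) = (-0.000002, -0.000141)  (running Σ = (-0.367290, -0.000000))
Accumulated sum (-0.367290, -0.000000); after 4π/(2l+1) scaling, (-0.419592, -0.000000) ⇒ P_5 = -0.419592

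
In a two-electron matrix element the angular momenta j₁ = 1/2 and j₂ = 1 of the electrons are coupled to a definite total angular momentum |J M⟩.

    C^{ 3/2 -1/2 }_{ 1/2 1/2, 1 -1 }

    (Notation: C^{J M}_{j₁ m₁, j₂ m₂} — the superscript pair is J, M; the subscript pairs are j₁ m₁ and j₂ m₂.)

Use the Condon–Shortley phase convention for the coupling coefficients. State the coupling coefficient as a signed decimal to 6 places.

+0.577350

triangle: 0!·1!·2!/4! = 2/24
(j±m)!: 1!·0!·0!·2!·1!·2! = 4
prefactor² = (2J+1)·Δ·N² = 4/3
  k=0: +1/(0!·0!·0!·0!·1!·2!) = 1/2
Σ = 1/2  ⇒  CG² = 4/3·(1/2)² = 1/3
CG = +√(1/3) = +0.577350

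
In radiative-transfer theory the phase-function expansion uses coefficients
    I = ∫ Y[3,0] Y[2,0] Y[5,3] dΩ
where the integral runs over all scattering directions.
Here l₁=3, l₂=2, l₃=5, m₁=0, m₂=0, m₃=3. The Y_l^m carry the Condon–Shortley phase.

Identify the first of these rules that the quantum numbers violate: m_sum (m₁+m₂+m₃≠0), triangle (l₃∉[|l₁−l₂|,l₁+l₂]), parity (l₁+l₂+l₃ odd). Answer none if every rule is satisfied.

m_sum

azimuthal sum: 0 + 0 + 3 = 3  ✗
1 ≤ 5 ≤ 5 (triangle on l)
L = 3 + 2 + 5 = 10 (even)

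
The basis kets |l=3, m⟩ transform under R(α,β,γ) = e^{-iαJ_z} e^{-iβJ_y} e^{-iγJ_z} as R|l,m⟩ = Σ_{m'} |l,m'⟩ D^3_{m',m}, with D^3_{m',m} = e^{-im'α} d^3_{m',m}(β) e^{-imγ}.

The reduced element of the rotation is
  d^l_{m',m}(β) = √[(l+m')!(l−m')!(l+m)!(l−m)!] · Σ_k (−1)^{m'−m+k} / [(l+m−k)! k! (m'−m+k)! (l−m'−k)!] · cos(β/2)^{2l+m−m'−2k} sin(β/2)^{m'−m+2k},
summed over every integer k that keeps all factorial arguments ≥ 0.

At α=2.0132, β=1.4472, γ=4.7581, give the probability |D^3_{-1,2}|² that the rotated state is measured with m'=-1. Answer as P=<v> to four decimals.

Split into d^3_{-1,2}(β=1.4472) × two z-phases.
Half-angle: c=0.749427, s=0.662087. N=√(2·24·120·1)=75.894664
The bounds max(0,m−m')=3 and min(l+m,l−m')=4 give 2 terms
  k=3: (−1)^0·75.8947/(12)·0.7494^3·0.6621^3 = +0.772615
  k=4: (−1)^1·75.8947/(24)·0.7494^1·0.6621^5 = -0.301512
d^3_{-1,2}(1.4472) = +0.772615 -0.301512 = +0.471103
|D^3_{-1,2}|² = |d^3_{-1,2}(β)|² = (+0.471103)² = 0.221938 (the z-rotation phases have unit modulus)

P=0.2219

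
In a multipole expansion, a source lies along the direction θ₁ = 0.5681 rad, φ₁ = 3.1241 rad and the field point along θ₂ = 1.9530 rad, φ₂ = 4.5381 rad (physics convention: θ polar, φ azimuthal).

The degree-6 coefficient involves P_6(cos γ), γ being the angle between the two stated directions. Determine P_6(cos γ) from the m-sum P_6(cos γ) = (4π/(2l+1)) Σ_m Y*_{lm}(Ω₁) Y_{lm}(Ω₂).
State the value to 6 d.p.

-0.004661

Addition theorem: P_6(cos γ) = (4π/13) Σ_m Y*_{lm}(Ω₁) Y_{lm}(Ω₂), m = −6…6:
  [-6]  conj(Y_{6,-6})(Ω₁) = (0.011654, -0.001228) ; Y_{6,-6}(Ω₂) = (-0.154506, -0.266709) ; Δ = (-0.002128, -0.002919)
  [-5]  conj(Y_{6,-5})(Ω₁) = (-0.063354, 0.005555) ; Y_{6,-5}(Ω₂) = (0.328450, -0.276285) ; Δ = (-0.019274, 0.019329)
  [-4]  conj(Y_{6,-4})(Ω₁) = (0.203274, -0.014246) ; Y_{6,-4}(Ω₂) = (0.107474, 0.090003) ; Δ = (0.023129, 0.016764)
  [-3]  conj(Y_{6,-3})(Ω₁) = (-0.411262, 0.021602) ; Y_{6,-3}(Ω₂) = (0.142440, -0.247131) ; Δ = (-0.053242, 0.104712)
  [-2]  conj(Y_{6,-2})(Ω₁) = (0.458906, -0.016062) ; Y_{6,-2}(Ω₂) = (0.228036, 0.082872) ; Δ = (0.105978, 0.034368)
  [-1]  conj(Y_{6,-1})(Ω₁) = (-0.064284, 0.001125) ; Y_{6,-1}(Ω₂) = (0.036229, -0.205756) ; Δ = (-0.002098, 0.013268)
  [+0]  conj(Y_{6,0})(Ω₁) = (-0.417035, -0.000000) ; Y_{6,0}(Ω₂) = (0.262697, 0.000000) ; Δ = (-0.109554, -0.000000)
  [+1]  conj(Y_{6,1})(Ω₁) = (0.064284, 0.001125) ; Y_{6,1}(Ω₂) = (-0.036229, -0.205756) ; Δ = (-0.002098, -0.013268)
  [+2]  conj(Y_{6,2})(Ω₁) = (0.458906, 0.016062) ; Y_{6,2}(Ω₂) = (0.228036, -0.082872) ; Δ = (0.105978, -0.034368)
  [+3]  conj(Y_{6,3})(Ω₁) = (0.411262, 0.021602) ; Y_{6,3}(Ω₂) = (-0.142440, -0.247131) ; Δ = (-0.053242, -0.104712)
  [+4]  conj(Y_{6,4})(Ω₁) = (0.203274, 0.014246) ; Y_{6,4}(Ω₂) = (0.107474, -0.090003) ; Δ = (0.023129, -0.016764)
  [+5]  conj(Y_{6,5})(Ω₁) = (0.063354, 0.005555) ; Y_{6,5}(Ω₂) = (-0.328450, -0.276285) ; Δ = (-0.019274, -0.019329)
  [+6]  conj(Y_{6,6})(Ω₁) = (0.011654, 0.001228) ; Y_{6,6}(Ω₂) = (-0.154506, 0.266709) ; Δ = (-0.002128, 0.002919)
Accumulated sum (-0.004822, -0.000000); after 4π/(2l+1) scaling, (-0.004661, -0.000000) ⇒ P_6 = -0.004661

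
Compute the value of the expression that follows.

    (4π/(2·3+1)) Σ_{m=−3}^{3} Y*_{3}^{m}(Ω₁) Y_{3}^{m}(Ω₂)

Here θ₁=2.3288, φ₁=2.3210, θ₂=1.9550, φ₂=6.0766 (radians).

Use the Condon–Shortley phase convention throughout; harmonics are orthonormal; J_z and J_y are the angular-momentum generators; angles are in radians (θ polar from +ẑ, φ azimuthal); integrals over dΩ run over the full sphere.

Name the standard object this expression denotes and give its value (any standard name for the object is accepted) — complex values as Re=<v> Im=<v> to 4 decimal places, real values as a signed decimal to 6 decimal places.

This sum is the spherical-harmonic addition theorem: it equals the Legendre polynomial P_l(cos γ) of the angle γ between the two directions.
Expand P_3 via completeness: Σ_{m} conj(Y_{3,m}) at Ω₁ times Y_{3,m} at Ω₂ —
  m=-3: Y*=+0.124269+0.100453i  Y=+0.270633+0.193107i  product +0.014233+0.051183i
  m=-2: Y*=+0.026060+0.369614i  Y=-0.301540-0.132197i  product +0.041004-0.114898i
  m=-1: Y*=-0.218114+0.234033i  Y=-0.087255-0.018286i  product +0.023311-0.016432i
  m=+0: Y*=+0.163397-0.000000i  Y=+0.321368+0.000000i  product +0.052510+0.000000i
  m=+1: Y*=+0.218114+0.234033i  Y=+0.087255-0.018286i  product +0.023311+0.016432i
  m=+2: Y*=+0.026060-0.369614i  Y=-0.301540+0.132197i  product +0.041004+0.114898i
  m=+3: Y*=-0.124269+0.100453i  Y=-0.270633+0.193107i  product +0.014233-0.051183i
Σ over m = +0.209606+0.000000i; ×(4π/7) → +0.376284+0.000000i. Real part: 0.376284

Legendre polynomial (addition theorem), +0.376284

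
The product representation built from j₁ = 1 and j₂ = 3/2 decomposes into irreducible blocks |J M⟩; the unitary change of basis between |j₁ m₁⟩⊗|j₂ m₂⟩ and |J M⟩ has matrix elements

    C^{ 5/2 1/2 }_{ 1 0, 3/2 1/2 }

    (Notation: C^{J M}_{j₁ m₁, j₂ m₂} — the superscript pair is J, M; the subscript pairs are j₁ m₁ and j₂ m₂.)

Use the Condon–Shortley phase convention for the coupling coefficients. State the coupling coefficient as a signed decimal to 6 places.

j₁+j₂−J=0  J+j₁−j₂=2  J−j₁+j₂=3  j₁+j₂+J+1=6
(j₁±m₁, j₂±m₂, J±M) = (1,1,2,1,3,2)
P² = 12/5
sum k=0..0:
  [0] +1/2 = 1/2
S = 1/2
C² = P²·S² = 3/5 ; C = +0.774597

+0.774597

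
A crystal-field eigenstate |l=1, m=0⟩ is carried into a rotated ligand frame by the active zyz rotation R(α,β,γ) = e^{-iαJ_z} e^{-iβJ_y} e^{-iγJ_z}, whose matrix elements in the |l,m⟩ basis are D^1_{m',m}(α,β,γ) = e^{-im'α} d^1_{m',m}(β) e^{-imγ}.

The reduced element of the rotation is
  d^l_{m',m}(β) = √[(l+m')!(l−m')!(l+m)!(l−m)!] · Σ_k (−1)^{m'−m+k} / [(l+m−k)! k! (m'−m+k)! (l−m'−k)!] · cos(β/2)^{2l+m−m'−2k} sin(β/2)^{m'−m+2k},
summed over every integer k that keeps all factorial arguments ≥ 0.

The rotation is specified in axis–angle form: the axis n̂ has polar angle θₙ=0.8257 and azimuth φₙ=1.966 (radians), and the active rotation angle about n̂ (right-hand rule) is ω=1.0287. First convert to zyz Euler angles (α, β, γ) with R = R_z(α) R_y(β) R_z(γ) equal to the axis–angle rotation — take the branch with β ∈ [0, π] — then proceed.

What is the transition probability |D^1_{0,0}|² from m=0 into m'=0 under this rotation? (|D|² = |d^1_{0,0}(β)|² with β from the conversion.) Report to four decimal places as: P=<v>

Axis–angle → zyz. n̂ = (sinθₙcosφₙ, sinθₙsinφₙ, cosθₙ) = (-0.282981, +0.678366, +0.678043), ω = 1.0287.
R = I cosω + sinω [n̂]ₓ + (1−cosω) n̂n̂ᵀ gives
  R = [+0.554696, -0.673755, +0.488228; +0.487907, +0.738691, +0.465062; -0.673987, -0.019758, +0.738479]
β = atan2(√(R₁₃²+R₂₃²), R₃₃) = 0.739985; α = atan2(R₂₃, R₁₃) mod 2π = 0.761101; γ = atan2(R₃₂, −R₃₁) mod 2π = 6.253879
D^1_{0,0}(0.7611,0.7400,6.2539) = e^{-i·0·0.7611}·d^1_{0,0}(0.7400)·e^{-i·0·6.2539}. Compute d first:
c=cos(0.739985/2)=0.932330, s=sin(0.739985/2)=0.361608; N=√[1·1·1·1]=1.000000
Admissible k: 0..1 (factorial args all ≥0)
  k=0: (−1)^0·1.0000/(1)·0.9323^2·0.3616^0 = +0.869239
  k=1: (−1)^1·1.0000/(1)·0.9323^0·0.3616^2 = -0.130761
d^1_{0,0}(0.7400) = +0.869239 -0.130761 = +0.738479
|D^1_{0,0}|² = |d^1_{0,0}(β)|² = (+0.738479)² = 0.545351 (the z-rotation phases have unit modulus)

P=0.5454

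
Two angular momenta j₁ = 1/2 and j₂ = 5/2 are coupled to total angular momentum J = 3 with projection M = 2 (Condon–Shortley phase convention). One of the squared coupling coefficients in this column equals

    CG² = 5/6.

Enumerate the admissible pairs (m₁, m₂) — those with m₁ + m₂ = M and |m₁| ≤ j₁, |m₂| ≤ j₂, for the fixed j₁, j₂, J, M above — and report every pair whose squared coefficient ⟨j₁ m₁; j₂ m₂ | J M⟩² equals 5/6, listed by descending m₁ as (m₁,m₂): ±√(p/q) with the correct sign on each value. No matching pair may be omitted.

(1/2,3/2): +√(5/6)

Admissible pairs with m₁+m₂ = M = 2: (-1/2,5/2), (1/2,3/2)
  (m₁,m₂)=(1/2,3/2): CG² = 5/6, CG = +√(5/6)   ← matches the target
  (m₁,m₂)=(-1/2,5/2): CG² = 1/6, CG = +√(1/6)
Pairs with CG² = 5/6: (1/2,3/2): +√(5/6)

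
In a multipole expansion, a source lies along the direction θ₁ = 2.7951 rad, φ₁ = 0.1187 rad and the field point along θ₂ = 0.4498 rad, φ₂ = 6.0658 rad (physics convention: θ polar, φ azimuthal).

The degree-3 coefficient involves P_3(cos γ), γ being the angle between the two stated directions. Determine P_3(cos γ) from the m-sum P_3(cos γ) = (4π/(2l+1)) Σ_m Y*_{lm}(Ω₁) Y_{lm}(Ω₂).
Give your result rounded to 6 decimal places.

Term-by-term m-sum for l=3 (normalisation 4π/7 = 1.795196):
  m=-3: (0.01532 + 0.00570j) × (0.02725 + 0.02081j) = 0.00030 + 0.00047j  (running Σ = 0.00030 + 0.00047j)
  m=-2: (-0.10775 - 0.02607j) × (0.15779 + 0.07328j) = -0.01509 - 0.01201j  (running Σ = -0.01479 - 0.01154j)
  m=-1: (0.37308 + 0.04449j) × (0.41914 + 0.09258j) = 0.15225 + 0.05319j  (running Σ = 0.13746 + 0.04165j)
  m=0: (-0.49960 + 0.00000j) × (0.35448 + 0.00000j) = -0.17709 + 0.00000j  (running Σ = -0.03963 + 0.04165j)
  m=1: (-0.37308 + 0.04449j) × (-0.41914 + 0.09258j) = 0.15225 - 0.05319j  (running Σ = 0.11262 - 0.01154j)
  m=2: (-0.10775 + 0.02607j) × (0.15779 - 0.07328j) = -0.01509 + 0.01201j  (running Σ = 0.09753 + 0.00047j)
  m=3: (-0.01532 + 0.00570j) × (-0.02725 + 0.02081j) = 0.00030 - 0.00047j  (running Σ = 0.09783 + 0.00000j)
Accumulated sum 0.09783 + 0.00000j; after 4π/(2l+1) scaling, 0.17562 + 0.00000j ⇒ P_3 = 0.175616

0.175616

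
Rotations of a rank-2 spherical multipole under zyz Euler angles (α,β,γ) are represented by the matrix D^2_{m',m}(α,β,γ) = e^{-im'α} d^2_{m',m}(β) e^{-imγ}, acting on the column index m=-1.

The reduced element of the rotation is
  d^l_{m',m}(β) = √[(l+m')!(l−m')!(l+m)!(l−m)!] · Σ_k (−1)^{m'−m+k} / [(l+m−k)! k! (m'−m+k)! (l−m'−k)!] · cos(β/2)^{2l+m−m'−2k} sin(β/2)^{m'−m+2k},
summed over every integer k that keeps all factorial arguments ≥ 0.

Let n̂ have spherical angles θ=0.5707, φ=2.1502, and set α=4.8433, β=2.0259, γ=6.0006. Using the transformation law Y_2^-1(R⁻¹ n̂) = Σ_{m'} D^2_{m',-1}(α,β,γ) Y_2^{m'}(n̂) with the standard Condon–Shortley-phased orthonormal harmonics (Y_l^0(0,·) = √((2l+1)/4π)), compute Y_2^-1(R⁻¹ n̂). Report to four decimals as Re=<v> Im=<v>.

Need the full column D^2_{m',-1} for m'=−2..2 at α=4.8433, β=2.0259, γ=6.0006.
cos(β/2)=0.529360, sin(β/2)=0.848397
d^2_{-2,-1}: single k=1 term ⇒ +0.251700;  D = -0.251646+0.005226i
d^2_{-1,-1}: k∈[0..1] ⇒ +0.078525 -0.605093 = -0.526569;  D = +0.079561+0.520523i
d^2_{0,-1}: k∈[0..1] ⇒ -0.308268 +0.791817 = +0.483548;  D = +0.464370-0.134832i
d^2_{1,-1}: k∈[0..1] ⇒ +0.605093 -0.518080 = +0.087013;  D = +0.034963+0.079680i
d^2_{2,-1}: single k=0 term ⇒ -0.646515;  D = +0.553052-0.334838i
Y_2^{m'}(θ=0.5707,φ=2.1502) and Σ D·Y over m':
  (-0.2516+0.0052i)·(-0.0451+0.1033i)  (+0.0796+0.5205i)·(-0.1923-0.2939i)  (+0.4644-0.1348i)·(+0.3547+0.0000i)  (+0.0350+0.0797i)·(+0.1923-0.2939i)  (+0.5531-0.3348i)·(-0.0451-0.1033i)
Y_2^-1(R⁻¹ n̂) = +0.283772-0.234492i

Re=0.2838 Im=-0.2345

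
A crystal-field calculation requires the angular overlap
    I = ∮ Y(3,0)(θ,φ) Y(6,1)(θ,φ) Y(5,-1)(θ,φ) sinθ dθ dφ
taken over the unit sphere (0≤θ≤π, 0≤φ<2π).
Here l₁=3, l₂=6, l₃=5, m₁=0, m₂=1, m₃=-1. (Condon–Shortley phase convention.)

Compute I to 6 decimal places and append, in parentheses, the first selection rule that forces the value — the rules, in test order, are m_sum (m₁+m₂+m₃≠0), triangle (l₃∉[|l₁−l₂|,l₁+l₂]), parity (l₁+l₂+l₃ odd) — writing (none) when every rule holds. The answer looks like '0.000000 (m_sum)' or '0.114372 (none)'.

Checks pass: Σm=0; 14 even; l₃=5∈[3,9].
(2·3+1)(2·6+1)(2·5+1) = 1001
Δ: 4! 2! 8! / 15! → 1/675675
sum: t=1:−1/8640 t=2:+1/2304 t=3:−1/8640 = 7/34560
3j²(3 6 5; 0 0 0) = Δ·Π!·Σ² = 7/429  (sign -1)
sum: t=1:−1/17280 t=2:+1/2880 t=3:−1/6912 = 1/6912
3j²(3 6 5; 0 1 -1) = Δ·Π!·Σ² = 5/429  (sign +1)
combine: 4πI² = 1001·7/429·5/429 = 245/1287
take √, sign -1: I = -0.12308038
No selection rule forces the value: the integral is nonzero (none).

-0.123080 (none)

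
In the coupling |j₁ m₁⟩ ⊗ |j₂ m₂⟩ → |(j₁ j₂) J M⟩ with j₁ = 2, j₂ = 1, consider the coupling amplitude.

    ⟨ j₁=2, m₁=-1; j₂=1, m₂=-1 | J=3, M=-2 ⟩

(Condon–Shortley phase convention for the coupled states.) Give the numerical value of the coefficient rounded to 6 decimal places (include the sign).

triangle: 0!×4!×2!/7! = 48/5040
(j±m)!: 1!×3!×0!×2!×1!×5! = 1440
prefactor² = (2J+1)×Δ×N² = 96
  k=0: +1/(0!×0!×3!×0!×1!×2!) = 1/12
Σ = 1/12  ⇒  CG² = 96×(1/12)² = 2/3
CG = +√(2/3) = +0.816497

+√(2/3) = +0.816497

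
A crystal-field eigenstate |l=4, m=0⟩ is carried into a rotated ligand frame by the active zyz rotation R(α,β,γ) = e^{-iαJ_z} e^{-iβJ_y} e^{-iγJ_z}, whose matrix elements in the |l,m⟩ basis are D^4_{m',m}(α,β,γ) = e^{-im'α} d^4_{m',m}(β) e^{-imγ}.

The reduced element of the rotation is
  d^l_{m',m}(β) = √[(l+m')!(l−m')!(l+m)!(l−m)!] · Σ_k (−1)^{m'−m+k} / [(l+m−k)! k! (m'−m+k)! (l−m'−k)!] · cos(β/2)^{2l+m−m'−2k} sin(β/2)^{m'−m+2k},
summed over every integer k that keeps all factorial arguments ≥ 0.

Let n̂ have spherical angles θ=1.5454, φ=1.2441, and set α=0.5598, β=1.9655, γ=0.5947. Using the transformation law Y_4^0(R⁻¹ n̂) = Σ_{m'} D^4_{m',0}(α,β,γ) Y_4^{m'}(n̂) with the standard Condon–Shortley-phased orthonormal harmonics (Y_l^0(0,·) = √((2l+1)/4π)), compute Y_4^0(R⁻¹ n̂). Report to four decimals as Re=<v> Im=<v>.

Re=-0.3451 Im=0.0000

Need the full column D^4_{m',0} for m'=−4..4 at α=0.5598, β=1.9655, γ=0.5947.
cos(β/2)=0.554737, sin(β/2)=0.832026
d^4_{-4,0}: single k=4 term ⇒ +0.379703;  D = -0.235315+0.297995i
d^4_{-3,0}: k∈[3..4] ⇒ +0.358021 -0.805395 = -0.447374;  D = +0.048491-0.444738i
d^4_{-2,0}: k∈[2..4] ⇒ +0.191389 -1.148114 +0.968537 = +0.011812;  D = +0.005151+0.010630i
d^4_{-1,0}: k∈[1..4] ⇒ +0.060153 -0.811916 +1.826465 -0.684794 = +0.389908;  D = +0.330393+0.207047i
d^4_{0,0}: k∈[0..4] ⇒ +0.008968 -0.322786 +1.633794 -1.633485 +0.229665 = -0.083843;  D = -0.083843+0.000000i
d^4_{1,0}: k∈[0..3] ⇒ -0.060153 +0.811916 -1.826465 +0.684794 = -0.389908;  D = -0.330393+0.207047i
d^4_{2,0}: k∈[0..2] ⇒ +0.191389 -1.148114 +0.968537 = +0.011812;  D = +0.005151-0.010630i
d^4_{3,0}: k∈[0..1] ⇒ -0.358021 +0.805395 = +0.447374;  D = -0.048491-0.444738i
d^4_{4,0}: single k=0 term ⇒ +0.379703;  D = -0.235315-0.297995i
Y_4^{m'}(θ=1.5454,φ=1.2441) and Σ D·Y over m':
  (-0.2353+0.2980i)·(+0.1153+0.4266i)  (+0.0485-0.4447i)·(-0.0264+0.0177i)  (+0.0052+0.0106i)·(+0.2643+0.2023i)  (+0.3304+0.2070i)·(-0.0115+0.0341i)  (-0.0838+0.0000i)·(+0.3153+0.0000i)  (-0.3304+0.2070i)·(+0.0115+0.0341i)  (+0.0052-0.0106i)·(+0.2643-0.2023i)  (-0.0485-0.4447i)·(+0.0264+0.0177i)  (-0.2353-0.2980i)·(+0.1153-0.4266i)
Y_4^0(R⁻¹ n̂) = -0.345138-0.000000i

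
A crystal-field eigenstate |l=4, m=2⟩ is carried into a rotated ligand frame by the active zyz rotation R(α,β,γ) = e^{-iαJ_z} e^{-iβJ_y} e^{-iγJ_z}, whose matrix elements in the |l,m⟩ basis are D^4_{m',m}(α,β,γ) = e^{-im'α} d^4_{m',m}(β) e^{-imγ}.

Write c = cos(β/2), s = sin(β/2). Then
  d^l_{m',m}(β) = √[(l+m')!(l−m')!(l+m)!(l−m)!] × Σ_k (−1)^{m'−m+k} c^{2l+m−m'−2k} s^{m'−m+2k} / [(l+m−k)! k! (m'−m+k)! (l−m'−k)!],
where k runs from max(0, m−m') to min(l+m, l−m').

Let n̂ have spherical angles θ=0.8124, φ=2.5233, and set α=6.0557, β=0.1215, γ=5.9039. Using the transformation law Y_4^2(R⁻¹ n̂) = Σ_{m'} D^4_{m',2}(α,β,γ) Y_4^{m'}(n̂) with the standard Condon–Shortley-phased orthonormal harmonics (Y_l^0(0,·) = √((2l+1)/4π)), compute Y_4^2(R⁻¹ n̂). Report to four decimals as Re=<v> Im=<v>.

Re=0.3266 Im=0.0169

Need the full column D^4_{m',2} for m'=−4..4 at α=6.0557, β=0.1215, γ=5.9039.
cos(β/2)=0.998155, sin(β/2)=0.060713
d^4_{-4,2}: single k=6 term ⇒ +0.000000;  D = +0.000000-0.000000i
d^4_{-3,2}: k∈[5..6] ⇒ +0.000009 -0.000000 = +0.000009;  D = +0.000009+0.000001i
d^4_{-2,2}: k∈[4..6] ⇒ +0.000202 -0.000001 +0.000000 = +0.000202;  D = +0.000192+0.000060i
d^4_{-1,2}: k∈[3..5] ⇒ +0.003136 -0.000017 +0.000000 = +0.003118;  D = +0.002689+0.001579i
d^4_{0,2}: k∈[2..4] ⇒ +0.034583 -0.000341 +0.000000 = +0.034243;  D = +0.024854+0.023555i
d^4_{1,2}: k∈[1..3] ⇒ +0.254274 -0.004704 +0.000012 = +0.249582;  D = +0.137765+0.208115i
d^4_{2,2}: k∈[0..2] ⇒ +0.985337 -0.043745 +0.000202 = +0.941795;  D = +0.329349+0.882330i
d^4_{3,2}: k∈[0..1] ⇒ -0.224249 +0.002489 = -0.221760;  D = -0.028697-0.219895i
d^4_{4,2}: single k=0 term ⇒ +0.019290;  D = -0.001882+0.019198i
Y_4^{m'}(θ=0.8124,φ=2.5233) and Σ D·Y over m':
  (+0.0000-0.0000i)·(-0.0965+0.0762i)  (+0.0000+0.0000i)·(+0.0923-0.3161i)  (+0.0002+0.0001i)·(+0.1336+0.3849i)  (+0.0027+0.0016i)·(-0.0599-0.0426i)  (+0.0249+0.0236i)·(-0.3554+0.0000i)  (+0.1378+0.2081i)·(+0.0599-0.0426i)  (+0.3293+0.8823i)·(+0.1336-0.3849i)  (-0.0287-0.2199i)·(-0.0923-0.3161i)  (-0.0019+0.0192i)·(-0.0965-0.0762i)
Y_4^2(R⁻¹ n̂) = +0.326571+0.016912i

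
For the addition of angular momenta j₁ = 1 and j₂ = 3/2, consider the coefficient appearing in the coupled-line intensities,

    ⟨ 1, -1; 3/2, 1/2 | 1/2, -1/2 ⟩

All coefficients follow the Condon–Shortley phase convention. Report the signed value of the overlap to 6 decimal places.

√[2·2!0!1!/4! · 0!2!2!1!0!1!] = √(2/3)
  +(−1)^2/∏(2,0,0,0,0,1)! = 1/2  (running 1/2)
⟨..|..⟩ = √(2/3)·(1/2) = +0.408248

+0.408248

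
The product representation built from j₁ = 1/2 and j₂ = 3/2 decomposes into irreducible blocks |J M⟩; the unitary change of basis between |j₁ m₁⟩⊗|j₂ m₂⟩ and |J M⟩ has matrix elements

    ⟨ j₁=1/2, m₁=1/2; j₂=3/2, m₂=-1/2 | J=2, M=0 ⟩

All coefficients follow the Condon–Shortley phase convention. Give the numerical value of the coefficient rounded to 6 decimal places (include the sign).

j₁+j₂−J=0  J+j₁−j₂=1  J−j₁+j₂=3  j₁+j₂+J+1=5
(j₁±m₁, j₂±m₂, J±M) = (1,0,1,2,2,2)
P² = 2
sum k=0..0:
  [0] +1/2 = 1/2
S = 1/2
C² = P²·S² = 1/2 ; C = +0.707107

+√(1/2) = +0.707107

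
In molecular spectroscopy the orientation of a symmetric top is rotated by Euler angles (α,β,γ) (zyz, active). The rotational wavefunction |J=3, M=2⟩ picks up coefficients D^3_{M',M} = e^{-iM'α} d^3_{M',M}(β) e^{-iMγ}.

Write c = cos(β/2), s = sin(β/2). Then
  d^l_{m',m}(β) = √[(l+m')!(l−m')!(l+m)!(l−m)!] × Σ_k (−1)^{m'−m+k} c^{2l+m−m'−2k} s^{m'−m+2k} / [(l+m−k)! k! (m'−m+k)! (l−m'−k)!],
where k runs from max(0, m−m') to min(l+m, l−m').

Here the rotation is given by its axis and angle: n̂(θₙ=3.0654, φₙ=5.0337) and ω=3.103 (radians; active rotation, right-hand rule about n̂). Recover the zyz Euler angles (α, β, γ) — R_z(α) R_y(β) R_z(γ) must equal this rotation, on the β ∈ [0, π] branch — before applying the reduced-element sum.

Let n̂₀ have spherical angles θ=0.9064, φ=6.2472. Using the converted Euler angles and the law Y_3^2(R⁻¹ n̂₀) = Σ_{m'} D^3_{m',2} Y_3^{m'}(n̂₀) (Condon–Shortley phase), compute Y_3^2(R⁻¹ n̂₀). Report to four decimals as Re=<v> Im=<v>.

Axis–angle → zyz. n̂ = (sinθₙcosφₙ, sinθₙsinφₙ, cosθₙ) = (+0.024039, -0.072223, -0.997099), ω = 3.1030.
R = I cosω + sinω [n̂]ₓ + (1−cosω) n̂n̂ᵀ gives
  R = [-0.998100, +0.035000, -0.050708; -0.041942, -0.988827, +0.143047; -0.045134, +0.144902, +0.988416]
β = atan2(√(R₁₃²+R₂₃²), R₃₃) = 0.152357; α = atan2(R₂₃, R₁₃) mod 2π = 1.911460; γ = atan2(R₃₂, −R₃₁) mod 2π = 1.268838
Need the full column D^3_{m',2} for m'=−3..3 at α=1.9115, β=0.1524, γ=1.2688.
cos(β/2)=0.997100, sin(β/2)=0.076105
d^3_{-3,2}: single k=5 term ⇒ +0.000006;  D = -0.000006-0.000000i
d^3_{-2,2}: k∈[4..5] ⇒ +0.000167 -0.000000 = +0.000167;  D = +0.000047+0.000160i
d^3_{-1,2}: k∈[3..4] ⇒ +0.002764 -0.000008 = +0.002756;  D = +0.002233-0.001615i
d^3_{0,2}: k∈[2..3] ⇒ +0.031357 -0.000183 = +0.031175;  D = -0.025660-0.017703i
d^3_{1,2}: k∈[1..2] ⇒ +0.237195 -0.002764 = +0.234431;  D = -0.061004+0.226355i
d^3_{2,2}: k∈[0..1] ⇒ +0.982725 -0.028625 = +0.954099;  D = +0.951242-0.073783i
d^3_{3,2}: single k=0 term ⇒ -0.183730;  D = +0.074595+0.167906i
Y_3^{m'}(θ=0.9064,φ=6.2472) and Σ D·Y over m':
  (-0.0000-0.0000i)·(+0.2024+0.0219i)  (+0.0000+0.0002i)·(+0.3896+0.0281i)  (+0.0022-0.0016i)·(+0.2291+0.0082i)  (-0.0257-0.0177i)·(-0.2529+0.0000i)  (-0.0610+0.2264i)·(-0.2291+0.0082i)  (+0.9512-0.0738i)·(+0.3896-0.0281i)  (+0.0746+0.1679i)·(-0.2024+0.0219i)
Y_3^2(R⁻¹ n̂) = +0.368850-0.135974i

Re=0.3689 Im=-0.1360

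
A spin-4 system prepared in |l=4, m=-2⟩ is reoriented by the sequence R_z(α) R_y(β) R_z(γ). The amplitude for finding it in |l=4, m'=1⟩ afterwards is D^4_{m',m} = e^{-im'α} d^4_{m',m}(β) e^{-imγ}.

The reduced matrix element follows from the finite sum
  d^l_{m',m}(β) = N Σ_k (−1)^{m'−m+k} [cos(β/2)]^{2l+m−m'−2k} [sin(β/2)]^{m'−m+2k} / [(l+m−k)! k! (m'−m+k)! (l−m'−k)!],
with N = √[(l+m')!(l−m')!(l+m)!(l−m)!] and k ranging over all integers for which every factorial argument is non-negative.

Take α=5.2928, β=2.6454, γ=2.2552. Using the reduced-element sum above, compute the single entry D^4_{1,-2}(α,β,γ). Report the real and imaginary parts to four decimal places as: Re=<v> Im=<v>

D^4_{1,-2}(5.2928,2.6454,2.2552) = e^{-i·1·5.2928}·d^4_{1,-2}(2.6454)·e^{-i·-2·2.2552}. Compute d first:
Half-angle: c=0.245559, s=0.969382. N=√(120·6·2·720)=1018.233765
k∈{0,1,2} keeps every argument non-negative
  k=0: (−1)^3·1018.2338/(72)·0.2456^5·0.9694^3 = -0.011502
  k=1: (−1)^4·1018.2338/(48)·0.2456^3·0.9694^5 = +0.268873
  k=2: (−1)^5·1018.2338/(240)·0.2456^1·0.9694^7 = -0.838023
d^4_{1,-2}(2.6454) = -0.011502 +0.268873 -0.838023 = -0.580651
D = (+0.548368+0.836237i)·(-0.580651)·(-0.200618-0.979669i) = -0.411812+0.409350i

Re=-0.4118 Im=0.4093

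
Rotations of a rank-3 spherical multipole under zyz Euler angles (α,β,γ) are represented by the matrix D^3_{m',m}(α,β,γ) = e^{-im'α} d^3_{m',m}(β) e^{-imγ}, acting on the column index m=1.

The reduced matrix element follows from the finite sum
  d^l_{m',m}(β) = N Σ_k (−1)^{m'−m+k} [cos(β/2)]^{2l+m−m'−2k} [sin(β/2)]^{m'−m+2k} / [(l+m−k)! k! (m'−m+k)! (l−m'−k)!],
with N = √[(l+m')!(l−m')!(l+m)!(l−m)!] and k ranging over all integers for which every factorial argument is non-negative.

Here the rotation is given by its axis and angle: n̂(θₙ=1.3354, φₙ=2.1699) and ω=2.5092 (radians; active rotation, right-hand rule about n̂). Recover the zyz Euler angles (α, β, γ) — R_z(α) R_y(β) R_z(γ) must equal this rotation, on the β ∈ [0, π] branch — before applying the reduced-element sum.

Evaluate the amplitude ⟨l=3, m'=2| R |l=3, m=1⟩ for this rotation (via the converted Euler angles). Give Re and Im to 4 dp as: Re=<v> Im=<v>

Axis–angle → zyz. n̂ = (sinθₙcosφₙ, sinθₙsinφₙ, cosθₙ) = (-0.548351, +0.803066, +0.233228), ω = 2.5092.
R = I cosω + sinω [n̂]ₓ + (1−cosω) n̂n̂ᵀ gives
  R = [-0.263386, -0.933421, +0.243624; -0.657710, +0.358499, +0.662493; -0.705724, +0.014258, -0.708344]
β = atan2(√(R₁₃²+R₂₃²), R₃₃) = 2.357945; α = atan2(R₂₃, R₁₃) mod 2π = 1.218408; γ = atan2(R₃₂, −R₃₁) mod 2π = 0.020200
D^3_{2,1}(1.2184,2.3579,0.0202) = e^{-i·2·1.2184}·d^3_{2,1}(2.3579)·e^{-i·1·0.0202}. Compute d first:
With c≡cos(β/2)=0.381874 and s≡sin(β/2)=0.924214, N=[120·1·24·2]^{1/2}=75.894664
k: max(0,(1)−(2))=0 … min(3+(1),3−(2))=1
  k=0: (−1)^1·75.8947/(24)·0.3819^5·0.9242^1 = -0.023734
  k=1: (−1)^2·75.8947/(12)·0.3819^3·0.9242^3 = +0.278042
d^3_{2,1}(2.3579) = -0.023734 +0.278042 = +0.254307
Attach z-rotation phases: D = e^{-i(2)(1.2184)}·(+0.254307)·e^{-i(1)(0.0202)} = -0.197008-0.160810i

Re=-0.1970 Im=-0.1608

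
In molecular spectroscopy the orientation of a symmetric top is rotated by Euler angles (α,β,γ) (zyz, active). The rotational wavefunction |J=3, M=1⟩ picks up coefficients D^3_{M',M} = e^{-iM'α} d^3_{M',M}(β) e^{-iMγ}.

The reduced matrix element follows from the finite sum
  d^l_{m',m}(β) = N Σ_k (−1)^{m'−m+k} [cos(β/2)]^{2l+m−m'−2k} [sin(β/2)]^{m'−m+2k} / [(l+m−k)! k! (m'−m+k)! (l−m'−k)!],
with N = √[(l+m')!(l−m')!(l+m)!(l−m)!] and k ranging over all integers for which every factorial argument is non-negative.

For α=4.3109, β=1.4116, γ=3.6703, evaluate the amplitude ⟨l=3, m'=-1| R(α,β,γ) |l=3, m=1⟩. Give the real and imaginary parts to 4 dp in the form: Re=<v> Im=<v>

First d^3_{-1,1}(β=1.4116), then the phase factors e^{-i(-1)α} and e^{-i(1)γ}:
With c≡cos(β/2)=0.761093 and s≡sin(β/2)=0.648643, N=[2·24·24·2]^{1/2}=48.000000
The bounds max(0,m−m')=2 and min(l+m,l−m')=4 give 3 terms
  k=2: (−1)^0·48.0000/(8)·0.7611^4·0.6486^2 = +0.847058
  k=3: (−1)^1·48.0000/(6)·0.7611^2·0.6486^4 = -0.820329
  k=4: (−1)^2·48.0000/(48)·0.7611^0·0.6486^6 = +0.074479
d^3_{-1,1}(1.4116) = +0.847058 -0.820329 +0.074479 = +0.101208
Attach z-rotation phases: D = e^{-i(-1)(4.3109)}·(+0.101208)·e^{-i(1)(3.6703)} = +0.081142+0.060490i

Re=0.0811 Im=0.0605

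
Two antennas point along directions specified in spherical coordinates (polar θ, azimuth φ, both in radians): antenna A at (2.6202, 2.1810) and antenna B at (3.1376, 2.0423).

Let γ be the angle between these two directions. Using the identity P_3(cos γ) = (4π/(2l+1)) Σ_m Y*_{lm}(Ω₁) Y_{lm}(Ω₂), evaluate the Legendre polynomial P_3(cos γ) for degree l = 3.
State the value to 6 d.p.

Addition theorem: P_3(cos γ) = (4π/7) Σ_m Y*_{lm}(Ω₁) Y_{lm}(Ω₂), m = −3…3:
  m=-3: Y*=+0.049827+0.013245i  Y=+0.000000+0.000000i  product +0.000000+0.000000i
  m=-2: Y*=+0.075469+0.206498i  Y=+0.000010-0.000013i  product +0.000003+0.000001i
  m=-1: Y*=-0.254547+0.364044i  Y=-0.002344-0.004598i  product +0.002271+0.000317i
  m=+0: Y*=-0.245781-0.000000i  Y=-0.746317+0.000000i  product +0.183430+0.000000i
  m=+1: Y*=+0.254547+0.364044i  Y=+0.002344-0.004598i  product +0.002271-0.000317i
  m=+2: Y*=+0.075469-0.206498i  Y=+0.000010+0.000013i  product +0.000003-0.000001i
  m=+3: Y*=-0.049827+0.013245i  Y=-0.000000+0.000000i  product +0.000000-0.000000i
Σ over m = +0.187978-0.000000i; ×(4π/7) → +0.337458-0.000000i. Real part: 0.337458

0.337458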